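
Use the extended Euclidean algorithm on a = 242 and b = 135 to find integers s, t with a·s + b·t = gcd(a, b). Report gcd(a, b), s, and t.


Euclidean algorithm on (242, 135) — divide until remainder is 0:
  242 = 1 · 135 + 107
  135 = 1 · 107 + 28
  107 = 3 · 28 + 23
  28 = 1 · 23 + 5
  23 = 4 · 5 + 3
  5 = 1 · 3 + 2
  3 = 1 · 2 + 1
  2 = 2 · 1 + 0
gcd(242, 135) = 1.
Track Bezout coefficients alongside the remainders: start with r₀ = 242 = a·1 + b·0 (s = 1, t = 0) and r₁ = 135 = a·0 + b·1 (s = 0, t = 1); each new remainder r_{k+1} = r_{k-1} − q_k·r_k inherits s_{k+1} = s_{k-1} − q_k·s_k, t_{k+1} = t_{k-1} − q_k·t_k, so r_k = a·s_k + b·t_k at every step:
  q = 1: r = 107, s = 1 − 1·0 = 1, t = 0 − 1·1 = -1  (check: 242·1 + 135·(-1) = 107)
  q = 1: r = 28, s = 0 − 1·1 = -1, t = 1 − 1·(-1) = 2  (check: 242·(-1) + 135·2 = 28)
  q = 3: r = 23, s = 1 − 3·(-1) = 4, t = -1 − 3·2 = -7  (check: 242·4 + 135·(-7) = 23)
  q = 1: r = 5, s = -1 − 1·4 = -5, t = 2 − 1·(-7) = 9  (check: 242·(-5) + 135·9 = 5)
  q = 4: r = 3, s = 4 − 4·(-5) = 24, t = -7 − 4·9 = -43  (check: 242·24 + 135·(-43) = 3)
  q = 1: r = 2, s = -5 − 1·24 = -29, t = 9 − 1·(-43) = 52  (check: 242·(-29) + 135·52 = 2)
  q = 1: r = 1, s = 24 − 1·(-29) = 53, t = -43 − 1·52 = -95  (check: 242·53 + 135·(-95) = 1)
The row with r = 1 (the gcd) gives the Bezout coefficients s = 53, t = -95.
Result: 242 · (53) + 135 · (-95) = 1.

gcd(242, 135) = 1; s = 53, t = -95 (check: 242·53 + 135·(-95) = 1).


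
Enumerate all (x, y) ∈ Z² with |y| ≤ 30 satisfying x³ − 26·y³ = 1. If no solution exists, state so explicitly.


The equation is x³ - 26y³ = 1. For fixed y, x³ = 26·y³ + 1, so a solution requires the RHS to be a perfect cube.
Strategy: iterate y from -30 to 30, compute RHS = 26·y³ + 1, and check whether it is a (positive or negative) perfect cube.
Check small values of y:
  y = 0: RHS = 1 = (1)³ ⇒ x = 1 works.
  y = 1: RHS = 27 = (3)³ ⇒ x = 3 works.
  y = -1: RHS = -25 is not a perfect cube.
  y = 2: RHS = 209 is not a perfect cube.
  y = -2: RHS = -207 is not a perfect cube.
  y = 3: RHS = 703 is not a perfect cube.
  y = -3: RHS = -701 is not a perfect cube.
Continuing the search up to |y| = 30 finds no further solutions beyond those listed.
Collected solutions: (1, 0), (3, 1).

Solutions (with |y| ≤ 30): (1, 0), (3, 1).


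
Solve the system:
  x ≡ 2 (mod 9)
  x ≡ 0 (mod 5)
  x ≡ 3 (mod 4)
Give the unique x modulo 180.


Moduli 9, 5, 4 are pairwise coprime; by CRT there is a unique solution modulo M = 9 · 5 · 4 = 180.
Solve pairwise, accumulating the modulus:
  Start with x ≡ 2 (mod 9).
  Combine with x ≡ 0 (mod 5): since gcd(9, 5) = 1, we get a unique residue mod 45.
    Write x = 2 + 9·t and substitute into x ≡ 0 (mod 5): 9·t ≡ 0 − 2 = -2 (mod 5).
    Reduce coefficients mod 5: 4·t ≡ 3 (mod 5).
    The inverse of 4 mod 5 is 4 (since 4·4 = 16 = 3·5 + 1), so t ≡ 4·3 = 12 ≡ 2 (mod 5).
    Then x = 2 + 9·2 = 20, valid modulo lcm(9, 5) = 45: x ≡ 20 (mod 45).
  Combine with x ≡ 3 (mod 4): since gcd(45, 4) = 1, we get a unique residue mod 180.
    Write x = 20 + 45·t and substitute into x ≡ 3 (mod 4): 45·t ≡ 3 − 20 = -17 (mod 4).
    Reduce coefficients mod 4: 1·t ≡ 3 (mod 4).
    So t ≡ 3 (mod 4).
    Then x = 20 + 45·3 = 155, valid modulo lcm(45, 4) = 180: x ≡ 155 (mod 180).
Verify: 155 mod 9 = 2 ✓, 155 mod 5 = 0 ✓, 155 mod 4 = 3 ✓.

x ≡ 155 (mod 180).


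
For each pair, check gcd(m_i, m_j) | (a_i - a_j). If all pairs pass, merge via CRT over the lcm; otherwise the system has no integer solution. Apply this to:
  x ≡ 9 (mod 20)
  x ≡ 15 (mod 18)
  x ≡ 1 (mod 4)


Moduli 20, 18, 4 are not pairwise coprime, so CRT works modulo lcm(m_i) when all pairwise compatibility conditions hold.
Pairwise compatibility: gcd(m_i, m_j) must divide a_i - a_j for every pair.
Merge one congruence at a time:
  Start: x ≡ 9 (mod 20).
  Combine with x ≡ 15 (mod 18): gcd(20, 18) = 2; 15 - 9 = 6, which IS divisible by 2, so compatible.
    Write x = 9 + 20·t and substitute into x ≡ 15 (mod 18): 20·t ≡ 15 − 9 = 6 (mod 18).
    Divide the congruence (and modulus) by g = 2: 10·t ≡ 3 (mod 9).
    Reduce coefficients mod 9: 1·t ≡ 3 (mod 9).
    So t ≡ 3 (mod 9).
    Then x = 9 + 20·3 = 69, valid modulo lcm(20, 18) = 180: x ≡ 69 (mod 180).
  Combine with x ≡ 1 (mod 4): gcd(180, 4) = 4; 1 - 69 = -68, which IS divisible by 4, so compatible.
    Write x = 69 + 180·t and substitute into x ≡ 1 (mod 4): 180·t ≡ 1 − 69 = -68 (mod 4).
    Divide the congruence (and modulus) by g = 4: 45·t ≡ -17 (mod 1).
    Modulo 1 every t works; take t = 0.
    Then x = 69 + 180·0 = 69, valid modulo lcm(180, 4) = 180: x ≡ 69 (mod 180).
Verify: 69 mod 20 = 9, 69 mod 18 = 15, 69 mod 4 = 1.

x ≡ 69 (mod 180).


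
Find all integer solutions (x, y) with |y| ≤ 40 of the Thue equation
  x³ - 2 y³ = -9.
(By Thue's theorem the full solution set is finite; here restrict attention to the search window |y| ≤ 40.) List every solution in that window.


The equation is x³ - 2y³ = -9. For fixed y, x³ = 2·y³ − 9, so a solution requires the RHS to be a perfect cube.
Strategy: iterate y from -40 to 40, compute RHS = 2·y³ − 9, and check whether it is a (positive or negative) perfect cube.
Check small values of y:
  y = 0: RHS = -9 is not a perfect cube.
  y = 1: RHS = -7 is not a perfect cube.
  y = -1: RHS = -11 is not a perfect cube.
  y = 2: RHS = 7 is not a perfect cube.
  y = -2: RHS = -25 is not a perfect cube.
  y = 3: RHS = 45 is not a perfect cube.
  y = -3: RHS = -63 is not a perfect cube.
Continuing the search up to |y| = 40 finds no solutions either.
No (x, y) in the scanned range satisfies the equation.

No integer solutions with |y| ≤ 40.


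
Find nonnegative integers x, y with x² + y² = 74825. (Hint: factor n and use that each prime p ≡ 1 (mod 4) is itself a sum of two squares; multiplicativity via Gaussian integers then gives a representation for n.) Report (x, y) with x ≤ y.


Step 1: Factor n = 74825 = 5^2 · 41 · 73.
Step 2: Check the mod-4 condition on each prime factor: 5 ≡ 1 (mod 4), exponent 2; 41 ≡ 1 (mod 4), exponent 1; 73 ≡ 1 (mod 4), exponent 1.
All primes ≡ 3 (mod 4) appear to even exponent (or don't appear), so by the two-squares theorem n IS expressible as a sum of two squares.
Step 3: Build a representation. Group n = k² · m with k = 5 and m = 41 · 73 = 2993 (a product of primes ≡ 1 (mod 4)); a representation of m scales to one of n via (k·x)² + (k·y)² = k²(x² + y²). Each prime p ≡ 1 (mod 4) is itself a sum of two squares; find a² by testing p − a² for a perfect square:
  41: 41 − 1² = 40, 41 − 2² = 37, 41 − 3² = 32, 41 − 4² = 25 = 5² ⇒ 41 = 4² + 5².
  73: 73 − 1² = 72, 73 − 2² = 69, 73 − 3² = 64 = 8² ⇒ 73 = 3² + 8².
  Combine using the Brahmagupta–Fibonacci identity (a² + b²)(c² + d²) = (ac − bd)² + (ad + bc)² = (ac + bd)² + (ad − bc)²:
  41 · 73 = 2993: from (4² + 5²)(3² + 8²), take (4·3 − 5·8, 4·8 + 5·3) = (12 − 40, 32 + 15) = (-28, 47); dropping signs (only squares matter) gives (28, 47); check 28² + 47² = 784 + 2209 = 2993 ✓.
  Scale by k = 5: (5·28, 5·47) = (140, 235).
Step 4: Order so x ≤ y and verify: 140² + 235² = 19600 + 55225 = 74825 = n. ✓

n = 74825 = 140² + 235² (one valid representation with x ≤ y).


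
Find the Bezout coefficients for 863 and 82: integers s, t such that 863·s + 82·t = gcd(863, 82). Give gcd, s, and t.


Euclidean algorithm on (863, 82) — divide until remainder is 0:
  863 = 10 · 82 + 43
  82 = 1 · 43 + 39
  43 = 1 · 39 + 4
  39 = 9 · 4 + 3
  4 = 1 · 3 + 1
  3 = 3 · 1 + 0
gcd(863, 82) = 1.
Track Bezout coefficients alongside the remainders: start with r₀ = 863 = a·1 + b·0 (s = 1, t = 0) and r₁ = 82 = a·0 + b·1 (s = 0, t = 1); each new remainder r_{k+1} = r_{k-1} − q_k·r_k inherits s_{k+1} = s_{k-1} − q_k·s_k, t_{k+1} = t_{k-1} − q_k·t_k, so r_k = a·s_k + b·t_k at every step:
  q = 10: r = 43, s = 1 − 10·0 = 1, t = 0 − 10·1 = -10  (check: 863·1 + 82·(-10) = 43)
  q = 1: r = 39, s = 0 − 1·1 = -1, t = 1 − 1·(-10) = 11  (check: 863·(-1) + 82·11 = 39)
  q = 1: r = 4, s = 1 − 1·(-1) = 2, t = -10 − 1·11 = -21  (check: 863·2 + 82·(-21) = 4)
  q = 9: r = 3, s = -1 − 9·2 = -19, t = 11 − 9·(-21) = 200  (check: 863·(-19) + 82·200 = 3)
  q = 1: r = 1, s = 2 − 1·(-19) = 21, t = -21 − 1·200 = -221  (check: 863·21 + 82·(-221) = 1)
The row with r = 1 (the gcd) gives the Bezout coefficients s = 21, t = -221.
Result: 863 · (21) + 82 · (-221) = 1.

gcd(863, 82) = 1; s = 21, t = -221 (check: 863·21 + 82·(-221) = 1).


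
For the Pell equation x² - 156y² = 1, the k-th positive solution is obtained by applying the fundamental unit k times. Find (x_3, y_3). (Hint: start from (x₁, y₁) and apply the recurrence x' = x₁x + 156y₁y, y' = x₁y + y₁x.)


Step 1: Find the fundamental solution (x₁, y₁) of x² - 156y² = 1.
  Expand √156 as a continued fraction. a₀ = ⌊√156⌋ = 12; iterate m_{k+1} = d_k·a_k − m_k, d_{k+1} = (156 − m_{k+1}²)/d_k, a_{k+1} = ⌊(a₀ + m_{k+1})/d_{k+1}⌋ (starting m₀ = 0, d₀ = 1), with convergents p_k = a_k·p_{k-1} + p_{k-2}, q_k = a_k·q_{k-1} + q_{k-2} (p₋₁ = 1, q₋₁ = 0):
  k = 0: a₀ = 12; p₀/q₀ = 12/1; p₀² − 156·q₀² = 144 − 156 = -12.
  k = 1: m = 12, d = 12, a = ⌊(12 + 12)/12⌋ = 2; p/q = (2·12 + 1)/(2·1 + 0) = 25/2; p² − 156·q² = 625 − 624 = 1.
  The first convergent with p² − 156·q² = 1 gives the fundamental solution (x₁, y₁) = (25, 2).
Step 2: Apply the recurrence (x_{n+1}, y_{n+1}) = (x₁x_n + 156y₁y_n, x₁y_n + y₁x_n) repeatedly.
  From (x_1, y_1) = (25, 2): x_2 = 25·25 + 156·2·2 = 1249; y_2 = 25·2 + 2·25 = 100.
  From (x_2, y_2) = (1249, 100): x_3 = 25·1249 + 156·2·100 = 62425; y_3 = 25·100 + 2·1249 = 4998.
Step 3: Verify x_3² - 156·y_3² = 3896880625 - 3896880624 = 1 (should be 1). ✓

(x_1, y_1) = (25, 2); (x_3, y_3) = (62425, 4998).


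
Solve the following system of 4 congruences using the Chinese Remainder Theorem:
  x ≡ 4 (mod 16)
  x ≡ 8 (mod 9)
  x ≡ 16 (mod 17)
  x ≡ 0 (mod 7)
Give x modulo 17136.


Product of moduli M = 16 · 9 · 17 · 7 = 17136.
Merge one congruence at a time:
  Start: x ≡ 4 (mod 16).
  Combine with x ≡ 8 (mod 9); new modulus lcm = 144.
    Write x = 4 + 16·t and substitute into x ≡ 8 (mod 9): 16·t ≡ 8 − 4 = 4 (mod 9).
    Reduce coefficients mod 9: 7·t ≡ 4 (mod 9).
    The inverse of 7 mod 9 is 4 (since 7·4 = 28 = 3·9 + 1), so t ≡ 4·4 = 16 ≡ 7 (mod 9).
    Then x = 4 + 16·7 = 116, valid modulo lcm(16, 9) = 144: x ≡ 116 (mod 144).
  Combine with x ≡ 16 (mod 17); new modulus lcm = 2448.
    Write x = 116 + 144·t and substitute into x ≡ 16 (mod 17): 144·t ≡ 16 − 116 = -100 (mod 17).
    Reduce coefficients mod 17: 8·t ≡ 2 (mod 17).
    The inverse of 8 mod 17 is 15 (since 8·15 = 120 = 7·17 + 1), so t ≡ 15·2 = 30 ≡ 13 (mod 17).
    Then x = 116 + 144·13 = 1988, valid modulo lcm(144, 17) = 2448: x ≡ 1988 (mod 2448).
  Combine with x ≡ 0 (mod 7); new modulus lcm = 17136.
    Write x = 1988 + 2448·t and substitute into x ≡ 0 (mod 7): 2448·t ≡ 0 − 1988 = -1988 (mod 7).
    Reduce coefficients mod 7: 5·t ≡ 0 (mod 7).
    The inverse of 5 mod 7 is 3 (since 5·3 = 15 = 2·7 + 1), so t ≡ 3·0 = 0 ≡ 0 (mod 7).
    Then x = 1988 + 2448·0 = 1988, valid modulo lcm(2448, 7) = 17136: x ≡ 1988 (mod 17136).
Verify against each original: 1988 mod 16 = 4, 1988 mod 9 = 8, 1988 mod 17 = 16, 1988 mod 7 = 0.

x ≡ 1988 (mod 17136).


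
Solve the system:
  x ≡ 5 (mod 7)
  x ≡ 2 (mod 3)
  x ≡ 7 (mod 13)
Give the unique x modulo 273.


Moduli 7, 3, 13 are pairwise coprime; by CRT there is a unique solution modulo M = 7 · 3 · 13 = 273.
Solve pairwise, accumulating the modulus:
  Start with x ≡ 5 (mod 7).
  Combine with x ≡ 2 (mod 3): since gcd(7, 3) = 1, we get a unique residue mod 21.
    Write x = 5 + 7·t and substitute into x ≡ 2 (mod 3): 7·t ≡ 2 − 5 = -3 (mod 3).
    Reduce coefficients mod 3: 1·t ≡ 0 (mod 3).
    So t ≡ 0 (mod 3).
    Then x = 5 + 7·0 = 5, valid modulo lcm(7, 3) = 21: x ≡ 5 (mod 21).
  Combine with x ≡ 7 (mod 13): since gcd(21, 13) = 1, we get a unique residue mod 273.
    Write x = 5 + 21·t and substitute into x ≡ 7 (mod 13): 21·t ≡ 7 − 5 = 2 (mod 13).
    Reduce coefficients mod 13: 8·t ≡ 2 (mod 13).
    The inverse of 8 mod 13 is 5 (since 8·5 = 40 = 3·13 + 1), so t ≡ 5·2 = 10 ≡ 10 (mod 13).
    Then x = 5 + 21·10 = 215, valid modulo lcm(21, 13) = 273: x ≡ 215 (mod 273).
Verify: 215 mod 7 = 5 ✓, 215 mod 3 = 2 ✓, 215 mod 13 = 7 ✓.

x ≡ 215 (mod 273).


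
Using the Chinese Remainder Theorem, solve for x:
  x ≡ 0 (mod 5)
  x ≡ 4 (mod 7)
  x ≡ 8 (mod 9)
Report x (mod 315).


Moduli 5, 7, 9 are pairwise coprime; by CRT there is a unique solution modulo M = 5 · 7 · 9 = 315.
Solve pairwise, accumulating the modulus:
  Start with x ≡ 0 (mod 5).
  Combine with x ≡ 4 (mod 7): since gcd(5, 7) = 1, we get a unique residue mod 35.
    Write x = 0 + 5·t and substitute into x ≡ 4 (mod 7): 5·t ≡ 4 − 0 = 4 (mod 7).
    The inverse of 5 mod 7 is 3 (since 5·3 = 15 = 2·7 + 1), so t ≡ 3·4 = 12 ≡ 5 (mod 7).
    Then x = 0 + 5·5 = 25, valid modulo lcm(5, 7) = 35: x ≡ 25 (mod 35).
  Combine with x ≡ 8 (mod 9): since gcd(35, 9) = 1, we get a unique residue mod 315.
    Write x = 25 + 35·t and substitute into x ≡ 8 (mod 9): 35·t ≡ 8 − 25 = -17 (mod 9).
    Reduce coefficients mod 9: 8·t ≡ 1 (mod 9).
    The inverse of 8 mod 9 is 8 (since 8·8 = 64 = 7·9 + 1), so t ≡ 8·1 = 8 ≡ 8 (mod 9).
    Then x = 25 + 35·8 = 305, valid modulo lcm(35, 9) = 315: x ≡ 305 (mod 315).
Verify: 305 mod 5 = 0 ✓, 305 mod 7 = 4 ✓, 305 mod 9 = 8 ✓.

x ≡ 305 (mod 315).


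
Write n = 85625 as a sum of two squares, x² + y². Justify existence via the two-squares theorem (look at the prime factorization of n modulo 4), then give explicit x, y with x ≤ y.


Step 1: Factor n = 85625 = 5^4 · 137.
Step 2: Check the mod-4 condition on each prime factor: 5 ≡ 1 (mod 4), exponent 4; 137 ≡ 1 (mod 4), exponent 1.
All primes ≡ 3 (mod 4) appear to even exponent (or don't appear), so by the two-squares theorem n IS expressible as a sum of two squares.
Step 3: Build a representation. Group n = k² · m with k = 5 and m = 5 · 5 · 137 = 3425 (a product of primes ≡ 1 (mod 4)); a representation of m scales to one of n via (k·x)² + (k·y)² = k²(x² + y²). Each prime p ≡ 1 (mod 4) is itself a sum of two squares; find a² by testing p − a² for a perfect square:
  5: 5 − 1² = 4 = 2² ⇒ 5 = 1² + 2².
  137: 137 − 1² = 136, 137 − 2² = 133, 137 − 3² = 128, 137 − 4² = 121 = 11² ⇒ 137 = 4² + 11².
  Combine using the Brahmagupta–Fibonacci identity (a² + b²)(c² + d²) = (ac − bd)² + (ad + bc)² = (ac + bd)² + (ad − bc)²:
  5 · 5 = 25: from (1² + 2²)(1² + 2²), take (1·1 − 2·2, 1·2 + 2·1) = (1 − 4, 2 + 2) = (-3, 4); dropping signs (only squares matter) gives (3, 4); check 3² + 4² = 9 + 16 = 25 ✓.
  25 · 137 = 3425: from (3² + 4²)(4² + 11²), take (3·4 − 4·11, 3·11 + 4·4) = (12 − 44, 33 + 16) = (-32, 49); dropping signs (only squares matter) gives (32, 49); check 32² + 49² = 1024 + 2401 = 3425 ✓.
  Scale by k = 5: (5·32, 5·49) = (160, 245).
Step 4: Order so x ≤ y and verify: 160² + 245² = 25600 + 60025 = 85625 = n. ✓

n = 85625 = 160² + 245² (one valid representation with x ≤ y).


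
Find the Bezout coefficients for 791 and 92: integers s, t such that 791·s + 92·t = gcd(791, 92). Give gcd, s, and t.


Euclidean algorithm on (791, 92) — divide until remainder is 0:
  791 = 8 · 92 + 55
  92 = 1 · 55 + 37
  55 = 1 · 37 + 18
  37 = 2 · 18 + 1
  18 = 18 · 1 + 0
gcd(791, 92) = 1.
Track Bezout coefficients alongside the remainders: start with r₀ = 791 = a·1 + b·0 (s = 1, t = 0) and r₁ = 92 = a·0 + b·1 (s = 0, t = 1); each new remainder r_{k+1} = r_{k-1} − q_k·r_k inherits s_{k+1} = s_{k-1} − q_k·s_k, t_{k+1} = t_{k-1} − q_k·t_k, so r_k = a·s_k + b·t_k at every step:
  q = 8: r = 55, s = 1 − 8·0 = 1, t = 0 − 8·1 = -8  (check: 791·1 + 92·(-8) = 55)
  q = 1: r = 37, s = 0 − 1·1 = -1, t = 1 − 1·(-8) = 9  (check: 791·(-1) + 92·9 = 37)
  q = 1: r = 18, s = 1 − 1·(-1) = 2, t = -8 − 1·9 = -17  (check: 791·2 + 92·(-17) = 18)
  q = 2: r = 1, s = -1 − 2·2 = -5, t = 9 − 2·(-17) = 43  (check: 791·(-5) + 92·43 = 1)
The row with r = 1 (the gcd) gives the Bezout coefficients s = -5, t = 43.
Result: 791 · (-5) + 92 · (43) = 1.

gcd(791, 92) = 1; s = -5, t = 43 (check: 791·(-5) + 92·43 = 1).


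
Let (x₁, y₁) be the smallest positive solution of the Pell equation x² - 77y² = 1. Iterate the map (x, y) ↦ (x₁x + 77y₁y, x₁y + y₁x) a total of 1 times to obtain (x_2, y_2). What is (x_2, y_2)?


Step 1: Find the fundamental solution (x₁, y₁) of x² - 77y² = 1.
  Expand √77 as a continued fraction. a₀ = ⌊√77⌋ = 8; iterate m_{k+1} = d_k·a_k − m_k, d_{k+1} = (77 − m_{k+1}²)/d_k, a_{k+1} = ⌊(a₀ + m_{k+1})/d_{k+1}⌋ (starting m₀ = 0, d₀ = 1), with convergents p_k = a_k·p_{k-1} + p_{k-2}, q_k = a_k·q_{k-1} + q_{k-2} (p₋₁ = 1, q₋₁ = 0):
  k = 0: a₀ = 8; p₀/q₀ = 8/1; p₀² − 77·q₀² = 64 − 77 = -13.
  k = 1: m = 8, d = 13, a = ⌊(8 + 8)/13⌋ = 1; p/q = (1·8 + 1)/(1·1 + 0) = 9/1; p² − 77·q² = 81 − 77 = 4.
  k = 2: m = 5, d = 4, a = ⌊(8 + 5)/4⌋ = 3; p/q = (3·9 + 8)/(3·1 + 1) = 35/4; p² − 77·q² = 1225 − 1232 = -7.
  k = 3: m = 7, d = 7, a = ⌊(8 + 7)/7⌋ = 2; p/q = (2·35 + 9)/(2·4 + 1) = 79/9; p² − 77·q² = 6241 − 6237 = 4.
  k = 4: m = 7, d = 4, a = ⌊(8 + 7)/4⌋ = 3; p/q = (3·79 + 35)/(3·9 + 4) = 272/31; p² − 77·q² = 73984 − 73997 = -13.
  k = 5: m = 5, d = 13, a = ⌊(8 + 5)/13⌋ = 1; p/q = (1·272 + 79)/(1·31 + 9) = 351/40; p² − 77·q² = 123201 − 123200 = 1.
  The first convergent with p² − 77·q² = 1 gives the fundamental solution (x₁, y₁) = (351, 40).
Step 2: Apply the recurrence (x_{n+1}, y_{n+1}) = (x₁x_n + 77y₁y_n, x₁y_n + y₁x_n) repeatedly.
  From (x_1, y_1) = (351, 40): x_2 = 351·351 + 77·40·40 = 246401; y_2 = 351·40 + 40·351 = 28080.
Step 3: Verify x_2² - 77·y_2² = 60713452801 - 60713452800 = 1 (should be 1). ✓

(x_1, y_1) = (351, 40); (x_2, y_2) = (246401, 28080).


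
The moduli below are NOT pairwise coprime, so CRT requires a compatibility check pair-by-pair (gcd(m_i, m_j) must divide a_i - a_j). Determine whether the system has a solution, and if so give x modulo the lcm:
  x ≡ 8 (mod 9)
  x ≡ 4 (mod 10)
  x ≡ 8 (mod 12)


Moduli 9, 10, 12 are not pairwise coprime, so CRT works modulo lcm(m_i) when all pairwise compatibility conditions hold.
Pairwise compatibility: gcd(m_i, m_j) must divide a_i - a_j for every pair.
Merge one congruence at a time:
  Start: x ≡ 8 (mod 9).
  Combine with x ≡ 4 (mod 10): gcd(9, 10) = 1; 4 - 8 = -4, which IS divisible by 1, so compatible.
    Write x = 8 + 9·t and substitute into x ≡ 4 (mod 10): 9·t ≡ 4 − 8 = -4 (mod 10).
    Reduce coefficients mod 10: 9·t ≡ 6 (mod 10).
    The inverse of 9 mod 10 is 9 (since 9·9 = 81 = 8·10 + 1), so t ≡ 9·6 = 54 ≡ 4 (mod 10).
    Then x = 8 + 9·4 = 44, valid modulo lcm(9, 10) = 90: x ≡ 44 (mod 90).
  Combine with x ≡ 8 (mod 12): gcd(90, 12) = 6; 8 - 44 = -36, which IS divisible by 6, so compatible.
    Write x = 44 + 90·t and substitute into x ≡ 8 (mod 12): 90·t ≡ 8 − 44 = -36 (mod 12).
    Divide the congruence (and modulus) by g = 6: 15·t ≡ -6 (mod 2).
    Reduce coefficients mod 2: 1·t ≡ 0 (mod 2).
    So t ≡ 0 (mod 2).
    Then x = 44 + 90·0 = 44, valid modulo lcm(90, 12) = 180: x ≡ 44 (mod 180).
Verify: 44 mod 9 = 8, 44 mod 10 = 4, 44 mod 12 = 8.

x ≡ 44 (mod 180).


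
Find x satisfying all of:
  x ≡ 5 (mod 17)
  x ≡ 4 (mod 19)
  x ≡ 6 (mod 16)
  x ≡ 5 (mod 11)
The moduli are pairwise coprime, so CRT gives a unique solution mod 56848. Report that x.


Product of moduli M = 17 · 19 · 16 · 11 = 56848.
Merge one congruence at a time:
  Start: x ≡ 5 (mod 17).
  Combine with x ≡ 4 (mod 19); new modulus lcm = 323.
    Write x = 5 + 17·t and substitute into x ≡ 4 (mod 19): 17·t ≡ 4 − 5 = -1 (mod 19).
    Reduce coefficients mod 19: 17·t ≡ 18 (mod 19).
    The inverse of 17 mod 19 is 9 (since 17·9 = 153 = 8·19 + 1), so t ≡ 9·18 = 162 ≡ 10 (mod 19).
    Then x = 5 + 17·10 = 175, valid modulo lcm(17, 19) = 323: x ≡ 175 (mod 323).
  Combine with x ≡ 6 (mod 16); new modulus lcm = 5168.
    Write x = 175 + 323·t and substitute into x ≡ 6 (mod 16): 323·t ≡ 6 − 175 = -169 (mod 16).
    Reduce coefficients mod 16: 3·t ≡ 7 (mod 16).
    The inverse of 3 mod 16 is 11 (since 3·11 = 33 = 2·16 + 1), so t ≡ 11·7 = 77 ≡ 13 (mod 16).
    Then x = 175 + 323·13 = 4374, valid modulo lcm(323, 16) = 5168: x ≡ 4374 (mod 5168).
  Combine with x ≡ 5 (mod 11); new modulus lcm = 56848.
    Write x = 4374 + 5168·t and substitute into x ≡ 5 (mod 11): 5168·t ≡ 5 − 4374 = -4369 (mod 11).
    Reduce coefficients mod 11: 9·t ≡ 9 (mod 11).
    The inverse of 9 mod 11 is 5 (since 9·5 = 45 = 4·11 + 1), so t ≡ 5·9 = 45 ≡ 1 (mod 11).
    Then x = 4374 + 5168·1 = 9542, valid modulo lcm(5168, 11) = 56848: x ≡ 9542 (mod 56848).
Verify against each original: 9542 mod 17 = 5, 9542 mod 19 = 4, 9542 mod 16 = 6, 9542 mod 11 = 5.

x ≡ 9542 (mod 56848).


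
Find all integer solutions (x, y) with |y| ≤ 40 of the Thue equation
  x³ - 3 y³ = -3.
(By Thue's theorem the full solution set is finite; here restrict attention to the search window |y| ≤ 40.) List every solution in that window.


The equation is x³ - 3y³ = -3. For fixed y, x³ = 3·y³ − 3, so a solution requires the RHS to be a perfect cube.
Strategy: iterate y from -40 to 40, compute RHS = 3·y³ − 3, and check whether it is a (positive or negative) perfect cube.
Check small values of y:
  y = 0: RHS = -3 is not a perfect cube.
  y = 1: RHS = 0 = (0)³ ⇒ x = 0 works.
  y = -1: RHS = -6 is not a perfect cube.
  y = 2: RHS = 21 is not a perfect cube.
  y = -2: RHS = -27 = (-3)³ ⇒ x = -3 works.
  y = 3: RHS = 78 is not a perfect cube.
  y = -3: RHS = -84 is not a perfect cube.
Continuing the search up to |y| = 40 finds no further solutions beyond those listed.
Collected solutions: (0, 1), (-3, -2).

Solutions (with |y| ≤ 40): (0, 1), (-3, -2).


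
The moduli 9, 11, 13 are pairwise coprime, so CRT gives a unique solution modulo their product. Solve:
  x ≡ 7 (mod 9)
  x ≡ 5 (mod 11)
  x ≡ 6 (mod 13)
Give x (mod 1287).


Moduli 9, 11, 13 are pairwise coprime; by CRT there is a unique solution modulo M = 9 · 11 · 13 = 1287.
Solve pairwise, accumulating the modulus:
  Start with x ≡ 7 (mod 9).
  Combine with x ≡ 5 (mod 11): since gcd(9, 11) = 1, we get a unique residue mod 99.
    Write x = 7 + 9·t and substitute into x ≡ 5 (mod 11): 9·t ≡ 5 − 7 = -2 (mod 11).
    Reduce coefficients mod 11: 9·t ≡ 9 (mod 11).
    The inverse of 9 mod 11 is 5 (since 9·5 = 45 = 4·11 + 1), so t ≡ 5·9 = 45 ≡ 1 (mod 11).
    Then x = 7 + 9·1 = 16, valid modulo lcm(9, 11) = 99: x ≡ 16 (mod 99).
  Combine with x ≡ 6 (mod 13): since gcd(99, 13) = 1, we get a unique residue mod 1287.
    Write x = 16 + 99·t and substitute into x ≡ 6 (mod 13): 99·t ≡ 6 − 16 = -10 (mod 13).
    Reduce coefficients mod 13: 8·t ≡ 3 (mod 13).
    The inverse of 8 mod 13 is 5 (since 8·5 = 40 = 3·13 + 1), so t ≡ 5·3 = 15 ≡ 2 (mod 13).
    Then x = 16 + 99·2 = 214, valid modulo lcm(99, 13) = 1287: x ≡ 214 (mod 1287).
Verify: 214 mod 9 = 7 ✓, 214 mod 11 = 5 ✓, 214 mod 13 = 6 ✓.

x ≡ 214 (mod 1287).


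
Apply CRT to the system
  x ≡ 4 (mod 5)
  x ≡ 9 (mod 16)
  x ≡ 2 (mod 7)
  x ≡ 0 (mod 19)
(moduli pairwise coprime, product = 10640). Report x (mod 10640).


Product of moduli M = 5 · 16 · 7 · 19 = 10640.
Merge one congruence at a time:
  Start: x ≡ 4 (mod 5).
  Combine with x ≡ 9 (mod 16); new modulus lcm = 80.
    Write x = 4 + 5·t and substitute into x ≡ 9 (mod 16): 5·t ≡ 9 − 4 = 5 (mod 16).
    The inverse of 5 mod 16 is 13 (since 5·13 = 65 = 4·16 + 1), so t ≡ 13·5 = 65 ≡ 1 (mod 16).
    Then x = 4 + 5·1 = 9, valid modulo lcm(5, 16) = 80: x ≡ 9 (mod 80).
  Combine with x ≡ 2 (mod 7); new modulus lcm = 560.
    Write x = 9 + 80·t and substitute into x ≡ 2 (mod 7): 80·t ≡ 2 − 9 = -7 (mod 7).
    Reduce coefficients mod 7: 3·t ≡ 0 (mod 7).
    The inverse of 3 mod 7 is 5 (since 3·5 = 15 = 2·7 + 1), so t ≡ 5·0 = 0 ≡ 0 (mod 7).
    Then x = 9 + 80·0 = 9, valid modulo lcm(80, 7) = 560: x ≡ 9 (mod 560).
  Combine with x ≡ 0 (mod 19); new modulus lcm = 10640.
    Write x = 9 + 560·t and substitute into x ≡ 0 (mod 19): 560·t ≡ 0 − 9 = -9 (mod 19).
    Reduce coefficients mod 19: 9·t ≡ 10 (mod 19).
    The inverse of 9 mod 19 is 17 (since 9·17 = 153 = 8·19 + 1), so t ≡ 17·10 = 170 ≡ 18 (mod 19).
    Then x = 9 + 560·18 = 10089, valid modulo lcm(560, 19) = 10640: x ≡ 10089 (mod 10640).
Verify against each original: 10089 mod 5 = 4, 10089 mod 16 = 9, 10089 mod 7 = 2, 10089 mod 19 = 0.

x ≡ 10089 (mod 10640).


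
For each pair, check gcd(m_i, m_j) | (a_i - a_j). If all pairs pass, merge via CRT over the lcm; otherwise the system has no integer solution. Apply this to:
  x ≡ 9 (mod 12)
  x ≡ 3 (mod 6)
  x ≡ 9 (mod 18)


Moduli 12, 6, 18 are not pairwise coprime, so CRT works modulo lcm(m_i) when all pairwise compatibility conditions hold.
Pairwise compatibility: gcd(m_i, m_j) must divide a_i - a_j for every pair.
Merge one congruence at a time:
  Start: x ≡ 9 (mod 12).
  Combine with x ≡ 3 (mod 6): gcd(12, 6) = 6; 3 - 9 = -6, which IS divisible by 6, so compatible.
    Write x = 9 + 12·t and substitute into x ≡ 3 (mod 6): 12·t ≡ 3 − 9 = -6 (mod 6).
    Divide the congruence (and modulus) by g = 6: 2·t ≡ -1 (mod 1).
    Modulo 1 every t works; take t = 0.
    Then x = 9 + 12·0 = 9, valid modulo lcm(12, 6) = 12: x ≡ 9 (mod 12).
  Combine with x ≡ 9 (mod 18): gcd(12, 18) = 6; 9 - 9 = 0, which IS divisible by 6, so compatible.
    Write x = 9 + 12·t and substitute into x ≡ 9 (mod 18): 12·t ≡ 9 − 9 = 0 (mod 18).
    Divide the congruence (and modulus) by g = 6: 2·t ≡ 0 (mod 3).
    The inverse of 2 mod 3 is 2 (since 2·2 = 4 = 1·3 + 1), so t ≡ 2·0 = 0 ≡ 0 (mod 3).
    Then x = 9 + 12·0 = 9, valid modulo lcm(12, 18) = 36: x ≡ 9 (mod 36).
Verify: 9 mod 12 = 9, 9 mod 6 = 3, 9 mod 18 = 9.

x ≡ 9 (mod 36).


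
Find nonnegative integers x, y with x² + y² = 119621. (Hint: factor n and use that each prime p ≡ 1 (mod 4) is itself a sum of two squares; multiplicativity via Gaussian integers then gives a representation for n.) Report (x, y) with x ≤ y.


Step 1: Factor n = 119621 = 37 · 53 · 61.
Step 2: Check the mod-4 condition on each prime factor: 37 ≡ 1 (mod 4), exponent 1; 53 ≡ 1 (mod 4), exponent 1; 61 ≡ 1 (mod 4), exponent 1.
All primes ≡ 3 (mod 4) appear to even exponent (or don't appear), so by the two-squares theorem n IS expressible as a sum of two squares.
Step 3: Build a representation. Here n = 37 · 53 · 61 is a product of primes ≡ 1 (mod 4). Each prime p ≡ 1 (mod 4) is itself a sum of two squares; find a² by testing p − a² for a perfect square:
  37: 37 − 1² = 36 = 6² ⇒ 37 = 1² + 6².
  53: 53 − 1² = 52, 53 − 2² = 49 = 7² ⇒ 53 = 2² + 7².
  61: 61 − 1² = 60, 61 − 2² = 57, 61 − 3² = 52, 61 − 4² = 45, 61 − 5² = 36 = 6² ⇒ 61 = 5² + 6².
  Combine using the Brahmagupta–Fibonacci identity (a² + b²)(c² + d²) = (ac − bd)² + (ad + bc)² = (ac + bd)² + (ad − bc)²:
  37 · 53 = 1961: from (1² + 6²)(2² + 7²), take (1·2 − 6·7, 1·7 + 6·2) = (2 − 42, 7 + 12) = (-40, 19); dropping signs (only squares matter) gives (40, 19); check 40² + 19² = 1600 + 361 = 1961 ✓.
  1961 · 61 = 119621: from (40² + 19²)(5² + 6²), take (40·5 − 19·6, 40·6 + 19·5) = (200 − 114, 240 + 95) = (86, 335); check 86² + 335² = 7396 + 112225 = 119621 ✓.
Step 4: Order so x ≤ y and verify: 86² + 335² = 7396 + 112225 = 119621 = n. ✓

n = 119621 = 86² + 335² (one valid representation with x ≤ y).


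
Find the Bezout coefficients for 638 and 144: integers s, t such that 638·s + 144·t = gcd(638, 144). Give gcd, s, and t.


Euclidean algorithm on (638, 144) — divide until remainder is 0:
  638 = 4 · 144 + 62
  144 = 2 · 62 + 20
  62 = 3 · 20 + 2
  20 = 10 · 2 + 0
gcd(638, 144) = 2.
Track Bezout coefficients alongside the remainders: start with r₀ = 638 = a·1 + b·0 (s = 1, t = 0) and r₁ = 144 = a·0 + b·1 (s = 0, t = 1); each new remainder r_{k+1} = r_{k-1} − q_k·r_k inherits s_{k+1} = s_{k-1} − q_k·s_k, t_{k+1} = t_{k-1} − q_k·t_k, so r_k = a·s_k + b·t_k at every step:
  q = 4: r = 62, s = 1 − 4·0 = 1, t = 0 − 4·1 = -4  (check: 638·1 + 144·(-4) = 62)
  q = 2: r = 20, s = 0 − 2·1 = -2, t = 1 − 2·(-4) = 9  (check: 638·(-2) + 144·9 = 20)
  q = 3: r = 2, s = 1 − 3·(-2) = 7, t = -4 − 3·9 = -31  (check: 638·7 + 144·(-31) = 2)
The row with r = 2 (the gcd) gives the Bezout coefficients s = 7, t = -31.
Result: 638 · (7) + 144 · (-31) = 2.

gcd(638, 144) = 2; s = 7, t = -31 (check: 638·7 + 144·(-31) = 2).


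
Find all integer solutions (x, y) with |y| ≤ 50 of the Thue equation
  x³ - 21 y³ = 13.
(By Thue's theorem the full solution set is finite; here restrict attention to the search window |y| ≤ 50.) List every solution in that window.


The equation is x³ - 21y³ = 13. For fixed y, x³ = 21·y³ + 13, so a solution requires the RHS to be a perfect cube.
Strategy: iterate y from -50 to 50, compute RHS = 21·y³ + 13, and check whether it is a (positive or negative) perfect cube.
Check small values of y:
  y = 0: RHS = 13 is not a perfect cube.
  y = 1: RHS = 34 is not a perfect cube.
  y = -1: RHS = -8 = (-2)³ ⇒ x = -2 works.
  y = 2: RHS = 181 is not a perfect cube.
  y = -2: RHS = -155 is not a perfect cube.
  y = 3: RHS = 580 is not a perfect cube.
  y = -3: RHS = -554 is not a perfect cube.
Continuing, at y = -4: RHS = -1331 = (-11)³ ⇒ x = -11 works.
Searching the remaining y in |y| ≤ 50 finds no further solutions.
Collected solutions: (-2, -1), (-11, -4).

Solutions (with |y| ≤ 50): (-2, -1), (-11, -4).


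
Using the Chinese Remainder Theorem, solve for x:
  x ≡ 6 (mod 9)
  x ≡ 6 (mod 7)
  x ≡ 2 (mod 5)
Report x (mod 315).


Moduli 9, 7, 5 are pairwise coprime; by CRT there is a unique solution modulo M = 9 · 7 · 5 = 315.
Solve pairwise, accumulating the modulus:
  Start with x ≡ 6 (mod 9).
  Combine with x ≡ 6 (mod 7): since gcd(9, 7) = 1, we get a unique residue mod 63.
    Write x = 6 + 9·t and substitute into x ≡ 6 (mod 7): 9·t ≡ 6 − 6 = 0 (mod 7).
    Reduce coefficients mod 7: 2·t ≡ 0 (mod 7).
    The inverse of 2 mod 7 is 4 (since 2·4 = 8 = 1·7 + 1), so t ≡ 4·0 = 0 ≡ 0 (mod 7).
    Then x = 6 + 9·0 = 6, valid modulo lcm(9, 7) = 63: x ≡ 6 (mod 63).
  Combine with x ≡ 2 (mod 5): since gcd(63, 5) = 1, we get a unique residue mod 315.
    Write x = 6 + 63·t and substitute into x ≡ 2 (mod 5): 63·t ≡ 2 − 6 = -4 (mod 5).
    Reduce coefficients mod 5: 3·t ≡ 1 (mod 5).
    The inverse of 3 mod 5 is 2 (since 3·2 = 6 = 1·5 + 1), so t ≡ 2·1 = 2 ≡ 2 (mod 5).
    Then x = 6 + 63·2 = 132, valid modulo lcm(63, 5) = 315: x ≡ 132 (mod 315).
Verify: 132 mod 9 = 6 ✓, 132 mod 7 = 6 ✓, 132 mod 5 = 2 ✓.

x ≡ 132 (mod 315).


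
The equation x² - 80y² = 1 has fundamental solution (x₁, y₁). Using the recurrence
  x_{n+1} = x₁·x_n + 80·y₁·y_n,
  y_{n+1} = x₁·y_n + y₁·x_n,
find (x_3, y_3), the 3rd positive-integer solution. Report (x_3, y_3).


Step 1: Find the fundamental solution (x₁, y₁) of x² - 80y² = 1.
  Expand √80 as a continued fraction. a₀ = ⌊√80⌋ = 8; iterate m_{k+1} = d_k·a_k − m_k, d_{k+1} = (80 − m_{k+1}²)/d_k, a_{k+1} = ⌊(a₀ + m_{k+1})/d_{k+1}⌋ (starting m₀ = 0, d₀ = 1), with convergents p_k = a_k·p_{k-1} + p_{k-2}, q_k = a_k·q_{k-1} + q_{k-2} (p₋₁ = 1, q₋₁ = 0):
  k = 0: a₀ = 8; p₀/q₀ = 8/1; p₀² − 80·q₀² = 64 − 80 = -16.
  k = 1: m = 8, d = 16, a = ⌊(8 + 8)/16⌋ = 1; p/q = (1·8 + 1)/(1·1 + 0) = 9/1; p² − 80·q² = 81 − 80 = 1.
  The first convergent with p² − 80·q² = 1 gives the fundamental solution (x₁, y₁) = (9, 1).
Step 2: Apply the recurrence (x_{n+1}, y_{n+1}) = (x₁x_n + 80y₁y_n, x₁y_n + y₁x_n) repeatedly.
  From (x_1, y_1) = (9, 1): x_2 = 9·9 + 80·1·1 = 161; y_2 = 9·1 + 1·9 = 18.
  From (x_2, y_2) = (161, 18): x_3 = 9·161 + 80·1·18 = 2889; y_3 = 9·18 + 1·161 = 323.
Step 3: Verify x_3² - 80·y_3² = 8346321 - 8346320 = 1 (should be 1). ✓

(x_1, y_1) = (9, 1); (x_3, y_3) = (2889, 323).


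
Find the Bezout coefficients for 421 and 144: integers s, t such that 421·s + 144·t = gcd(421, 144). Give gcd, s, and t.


Euclidean algorithm on (421, 144) — divide until remainder is 0:
  421 = 2 · 144 + 133
  144 = 1 · 133 + 11
  133 = 12 · 11 + 1
  11 = 11 · 1 + 0
gcd(421, 144) = 1.
Track Bezout coefficients alongside the remainders: start with r₀ = 421 = a·1 + b·0 (s = 1, t = 0) and r₁ = 144 = a·0 + b·1 (s = 0, t = 1); each new remainder r_{k+1} = r_{k-1} − q_k·r_k inherits s_{k+1} = s_{k-1} − q_k·s_k, t_{k+1} = t_{k-1} − q_k·t_k, so r_k = a·s_k + b·t_k at every step:
  q = 2: r = 133, s = 1 − 2·0 = 1, t = 0 − 2·1 = -2  (check: 421·1 + 144·(-2) = 133)
  q = 1: r = 11, s = 0 − 1·1 = -1, t = 1 − 1·(-2) = 3  (check: 421·(-1) + 144·3 = 11)
  q = 12: r = 1, s = 1 − 12·(-1) = 13, t = -2 − 12·3 = -38  (check: 421·13 + 144·(-38) = 1)
The row with r = 1 (the gcd) gives the Bezout coefficients s = 13, t = -38.
Result: 421 · (13) + 144 · (-38) = 1.

gcd(421, 144) = 1; s = 13, t = -38 (check: 421·13 + 144·(-38) = 1).


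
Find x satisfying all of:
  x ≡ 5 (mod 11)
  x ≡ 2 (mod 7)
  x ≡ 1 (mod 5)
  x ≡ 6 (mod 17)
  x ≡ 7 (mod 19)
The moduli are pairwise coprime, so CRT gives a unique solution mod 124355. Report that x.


Product of moduli M = 11 · 7 · 5 · 17 · 19 = 124355.
Merge one congruence at a time:
  Start: x ≡ 5 (mod 11).
  Combine with x ≡ 2 (mod 7); new modulus lcm = 77.
    Write x = 5 + 11·t and substitute into x ≡ 2 (mod 7): 11·t ≡ 2 − 5 = -3 (mod 7).
    Reduce coefficients mod 7: 4·t ≡ 4 (mod 7).
    The inverse of 4 mod 7 is 2 (since 4·2 = 8 = 1·7 + 1), so t ≡ 2·4 = 8 ≡ 1 (mod 7).
    Then x = 5 + 11·1 = 16, valid modulo lcm(11, 7) = 77: x ≡ 16 (mod 77).
  Combine with x ≡ 1 (mod 5); new modulus lcm = 385.
    Write x = 16 + 77·t and substitute into x ≡ 1 (mod 5): 77·t ≡ 1 − 16 = -15 (mod 5).
    Reduce coefficients mod 5: 2·t ≡ 0 (mod 5).
    The inverse of 2 mod 5 is 3 (since 2·3 = 6 = 1·5 + 1), so t ≡ 3·0 = 0 ≡ 0 (mod 5).
    Then x = 16 + 77·0 = 16, valid modulo lcm(77, 5) = 385: x ≡ 16 (mod 385).
  Combine with x ≡ 6 (mod 17); new modulus lcm = 6545.
    Write x = 16 + 385·t and substitute into x ≡ 6 (mod 17): 385·t ≡ 6 − 16 = -10 (mod 17).
    Reduce coefficients mod 17: 11·t ≡ 7 (mod 17).
    The inverse of 11 mod 17 is 14 (since 11·14 = 154 = 9·17 + 1), so t ≡ 14·7 = 98 ≡ 13 (mod 17).
    Then x = 16 + 385·13 = 5021, valid modulo lcm(385, 17) = 6545: x ≡ 5021 (mod 6545).
  Combine with x ≡ 7 (mod 19); new modulus lcm = 124355.
    Write x = 5021 + 6545·t and substitute into x ≡ 7 (mod 19): 6545·t ≡ 7 − 5021 = -5014 (mod 19).
    Reduce coefficients mod 19: 9·t ≡ 2 (mod 19).
    The inverse of 9 mod 19 is 17 (since 9·17 = 153 = 8·19 + 1), so t ≡ 17·2 = 34 ≡ 15 (mod 19).
    Then x = 5021 + 6545·15 = 103196, valid modulo lcm(6545, 19) = 124355: x ≡ 103196 (mod 124355).
Verify against each original: 103196 mod 11 = 5, 103196 mod 7 = 2, 103196 mod 5 = 1, 103196 mod 17 = 6, 103196 mod 19 = 7.

x ≡ 103196 (mod 124355).


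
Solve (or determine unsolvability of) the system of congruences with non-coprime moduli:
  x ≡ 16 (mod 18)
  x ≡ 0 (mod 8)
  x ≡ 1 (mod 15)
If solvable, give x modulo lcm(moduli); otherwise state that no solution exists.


Moduli 18, 8, 15 are not pairwise coprime, so CRT works modulo lcm(m_i) when all pairwise compatibility conditions hold.
Pairwise compatibility: gcd(m_i, m_j) must divide a_i - a_j for every pair.
Merge one congruence at a time:
  Start: x ≡ 16 (mod 18).
  Combine with x ≡ 0 (mod 8): gcd(18, 8) = 2; 0 - 16 = -16, which IS divisible by 2, so compatible.
    Write x = 16 + 18·t and substitute into x ≡ 0 (mod 8): 18·t ≡ 0 − 16 = -16 (mod 8).
    Divide the congruence (and modulus) by g = 2: 9·t ≡ -8 (mod 4).
    Reduce coefficients mod 4: 1·t ≡ 0 (mod 4).
    So t ≡ 0 (mod 4).
    Then x = 16 + 18·0 = 16, valid modulo lcm(18, 8) = 72: x ≡ 16 (mod 72).
  Combine with x ≡ 1 (mod 15): gcd(72, 15) = 3; 1 - 16 = -15, which IS divisible by 3, so compatible.
    Write x = 16 + 72·t and substitute into x ≡ 1 (mod 15): 72·t ≡ 1 − 16 = -15 (mod 15).
    Divide the congruence (and modulus) by g = 3: 24·t ≡ -5 (mod 5).
    Reduce coefficients mod 5: 4·t ≡ 0 (mod 5).
    The inverse of 4 mod 5 is 4 (since 4·4 = 16 = 3·5 + 1), so t ≡ 4·0 = 0 ≡ 0 (mod 5).
    Then x = 16 + 72·0 = 16, valid modulo lcm(72, 15) = 360: x ≡ 16 (mod 360).
Verify: 16 mod 18 = 16, 16 mod 8 = 0, 16 mod 15 = 1.

x ≡ 16 (mod 360).


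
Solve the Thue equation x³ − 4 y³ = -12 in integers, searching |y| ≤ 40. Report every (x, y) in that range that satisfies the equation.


The equation is x³ - 4y³ = -12. For fixed y, x³ = 4·y³ − 12, so a solution requires the RHS to be a perfect cube.
Strategy: iterate y from -40 to 40, compute RHS = 4·y³ − 12, and check whether it is a (positive or negative) perfect cube.
Check small values of y:
  y = 0: RHS = -12 is not a perfect cube.
  y = 1: RHS = -8 = (-2)³ ⇒ x = -2 works.
  y = -1: RHS = -16 is not a perfect cube.
  y = 2: RHS = 20 is not a perfect cube.
  y = -2: RHS = -44 is not a perfect cube.
  y = 3: RHS = 96 is not a perfect cube.
  y = -3: RHS = -120 is not a perfect cube.
Continuing, at y = -5: RHS = -512 = (-8)³ ⇒ x = -8 works.
Searching the remaining y in |y| ≤ 40 finds no further solutions.
Collected solutions: (-2, 1), (-8, -5).

Solutions (with |y| ≤ 40): (-2, 1), (-8, -5).


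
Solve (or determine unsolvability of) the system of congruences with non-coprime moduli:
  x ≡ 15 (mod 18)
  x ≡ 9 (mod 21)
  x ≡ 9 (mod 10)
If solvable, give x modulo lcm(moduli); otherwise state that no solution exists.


Moduli 18, 21, 10 are not pairwise coprime, so CRT works modulo lcm(m_i) when all pairwise compatibility conditions hold.
Pairwise compatibility: gcd(m_i, m_j) must divide a_i - a_j for every pair.
Merge one congruence at a time:
  Start: x ≡ 15 (mod 18).
  Combine with x ≡ 9 (mod 21): gcd(18, 21) = 3; 9 - 15 = -6, which IS divisible by 3, so compatible.
    Write x = 15 + 18·t and substitute into x ≡ 9 (mod 21): 18·t ≡ 9 − 15 = -6 (mod 21).
    Divide the congruence (and modulus) by g = 3: 6·t ≡ -2 (mod 7).
    Reduce coefficients mod 7: 6·t ≡ 5 (mod 7).
    The inverse of 6 mod 7 is 6 (since 6·6 = 36 = 5·7 + 1), so t ≡ 6·5 = 30 ≡ 2 (mod 7).
    Then x = 15 + 18·2 = 51, valid modulo lcm(18, 21) = 126: x ≡ 51 (mod 126).
  Combine with x ≡ 9 (mod 10): gcd(126, 10) = 2; 9 - 51 = -42, which IS divisible by 2, so compatible.
    Write x = 51 + 126·t and substitute into x ≡ 9 (mod 10): 126·t ≡ 9 − 51 = -42 (mod 10).
    Divide the congruence (and modulus) by g = 2: 63·t ≡ -21 (mod 5).
    Reduce coefficients mod 5: 3·t ≡ 4 (mod 5).
    The inverse of 3 mod 5 is 2 (since 3·2 = 6 = 1·5 + 1), so t ≡ 2·4 = 8 ≡ 3 (mod 5).
    Then x = 51 + 126·3 = 429, valid modulo lcm(126, 10) = 630: x ≡ 429 (mod 630).
Verify: 429 mod 18 = 15, 429 mod 21 = 9, 429 mod 10 = 9.

x ≡ 429 (mod 630).


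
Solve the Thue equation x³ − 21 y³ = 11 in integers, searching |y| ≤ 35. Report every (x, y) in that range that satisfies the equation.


The equation is x³ - 21y³ = 11. For fixed y, x³ = 21·y³ + 11, so a solution requires the RHS to be a perfect cube.
Strategy: iterate y from -35 to 35, compute RHS = 21·y³ + 11, and check whether it is a (positive or negative) perfect cube.
Check small values of y:
  y = 0: RHS = 11 is not a perfect cube.
  y = 1: RHS = 32 is not a perfect cube.
  y = -1: RHS = -10 is not a perfect cube.
  y = 2: RHS = 179 is not a perfect cube.
  y = -2: RHS = -157 is not a perfect cube.
  y = 3: RHS = 578 is not a perfect cube.
  y = -3: RHS = -556 is not a perfect cube.
Continuing the search up to |y| = 35 finds no solutions either.
No (x, y) in the scanned range satisfies the equation.

No integer solutions with |y| ≤ 35.
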